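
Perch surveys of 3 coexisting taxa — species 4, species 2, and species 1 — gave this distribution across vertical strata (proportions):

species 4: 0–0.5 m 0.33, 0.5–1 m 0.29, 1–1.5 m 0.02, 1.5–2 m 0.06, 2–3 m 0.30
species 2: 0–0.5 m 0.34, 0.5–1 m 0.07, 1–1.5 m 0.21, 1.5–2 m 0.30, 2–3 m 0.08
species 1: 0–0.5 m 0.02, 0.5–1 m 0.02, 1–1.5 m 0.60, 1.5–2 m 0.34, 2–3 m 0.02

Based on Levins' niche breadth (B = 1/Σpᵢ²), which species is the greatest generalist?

Σp_4ᵢ² = 0.33² + 0.29² + 0.02² + 0.06² + 0.30² = 0.1089 + 0.0841 + 0.0004 + 0.0036 + 0.0900 = 0.2870
B_4 = 1 / 0.2870 = 3.4843
Σp_2ᵢ² = 0.34² + 0.07² + 0.21² + 0.30² + 0.08² = 0.1156 + 0.0049 + 0.0441 + 0.0900 + 0.0064 = 0.2610
B_2 = 1 / 0.2610 = 3.8314
Σp_1ᵢ² = 0.02² + 0.02² + 0.60² + 0.34² + 0.02² = 0.0004 + 0.0004 + 0.3600 + 0.1156 + 0.0004 = 0.4768
B_1 = 1 / 0.4768 = 2.0973
Highest B → broadest niche (most generalist): species 2 (B = 3.83).

species 2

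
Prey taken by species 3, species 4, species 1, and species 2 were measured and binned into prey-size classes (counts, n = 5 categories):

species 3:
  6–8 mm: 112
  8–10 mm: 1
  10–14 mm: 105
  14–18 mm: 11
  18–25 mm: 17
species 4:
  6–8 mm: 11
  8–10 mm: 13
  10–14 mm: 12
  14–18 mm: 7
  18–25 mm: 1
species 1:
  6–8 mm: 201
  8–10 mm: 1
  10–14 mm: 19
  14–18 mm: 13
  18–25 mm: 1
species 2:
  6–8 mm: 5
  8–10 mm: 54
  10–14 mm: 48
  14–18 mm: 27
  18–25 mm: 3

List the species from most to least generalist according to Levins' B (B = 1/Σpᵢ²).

species 4 > species 2 > species 3 > species 1

Proportions for species 3 (n=246): 112/246=0.4553, 1/246=0.0041, 105/246=0.4268, 11/246=0.0447, 17/246=0.0691
Proportions for species 4 (n=44): 11/44=0.2500, 13/44=0.2955, 12/44=0.2727, 7/44=0.1591, 1/44=0.0227
Proportions for species 1 (n=235): 201/235=0.8553, 1/235=0.0043, 19/235=0.0809, 13/235=0.0553, 1/235=0.0043
Proportions for species 2 (n=137): 5/137=0.0365, 54/137=0.3942, 48/137=0.3504, 27/137=0.1971, 3/137=0.0219
Σp_3ᵢ² = 0.4553² + 0.0041² + 0.4268² + 0.0447² + 0.0691² = 0.207298 + 0.000017 + 0.182158 + 0.001998 + 0.004775 = 0.396246
B_3 = 1 / 0.396246 = 2.5237
Σp_4ᵢ² = 0.2500² + 0.2955² + 0.2727² + 0.1591² + 0.0227² = 0.062500 + 0.087320 + 0.074365 + 0.025313 + 0.000515 = 0.250013
B_4 = 1 / 0.250013 = 3.9998
Σp_1ᵢ² = 0.8553² + 0.0043² + 0.0809² + 0.0553² + 0.0043² = 0.731538 + 0.000018 + 0.006545 + 0.003058 + 0.000018 = 0.741177
B_1 = 1 / 0.741177 = 1.3492
Σp_2ᵢ² = 0.0365² + 0.3942² + 0.3504² + 0.1971² + 0.0219² = 0.001332 + 0.155394 + 0.122780 + 0.038848 + 0.000480 = 0.318834
B_2 = 1 / 0.318834 = 3.1364
Ranking by B (broadest → narrowest): species 4 (4.00) > species 2 (3.14) > species 3 (2.52) > species 1 (1.35)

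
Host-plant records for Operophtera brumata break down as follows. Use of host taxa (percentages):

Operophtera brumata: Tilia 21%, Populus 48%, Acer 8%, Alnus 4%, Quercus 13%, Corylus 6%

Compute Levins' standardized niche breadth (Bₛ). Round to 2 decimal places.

Convert percentages to proportions (divide by 100).
Σpᵢ² = 0.21² + 0.48² + 0.08² + 0.04² + 0.13² + 0.06² = 0.0441 + 0.2304 + 0.0064 + 0.0016 + 0.0169 + 0.0036 = 0.3030
B = 1 / 0.3030 = 3.3003
Bₛ = (B − 1)/(n − 1) = (3.3003 − 1)/(6 − 1) = 2.3003/5 = 0.4601

0.46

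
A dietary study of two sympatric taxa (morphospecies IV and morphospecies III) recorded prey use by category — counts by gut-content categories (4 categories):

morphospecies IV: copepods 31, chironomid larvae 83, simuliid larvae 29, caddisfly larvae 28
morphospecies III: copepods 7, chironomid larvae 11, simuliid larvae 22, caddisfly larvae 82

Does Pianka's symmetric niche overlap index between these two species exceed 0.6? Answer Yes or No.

No

Proportions for morphospecies IV (n=171): 31/171=0.1813, 83/171=0.4854, 29/171=0.1696, 28/171=0.1637
Proportions for morphospecies III (n=122): 7/122=0.0574, 11/122=0.0902, 22/122=0.1803, 82/122=0.6721
Σ p₁ᵢp₂ᵢ = 0.010407 + 0.043783 + 0.030579 + 0.110023 = 0.194792
Σp_1ᵢ² = 0.1813² + 0.4854² + 0.1696² + 0.1637² = 0.032870 + 0.235613 + 0.028764 + 0.026798 = 0.324045
Σp_2ᵢ² = 0.0574² + 0.0902² + 0.1803² + 0.6721² = 0.003295 + 0.008136 + 0.032508 + 0.451718 = 0.495657
O = 0.194792 / √(0.324045 × 0.495657) = 0.194792 / 0.4007682 = 0.4860
O = 0.4860 < 0.6 → No.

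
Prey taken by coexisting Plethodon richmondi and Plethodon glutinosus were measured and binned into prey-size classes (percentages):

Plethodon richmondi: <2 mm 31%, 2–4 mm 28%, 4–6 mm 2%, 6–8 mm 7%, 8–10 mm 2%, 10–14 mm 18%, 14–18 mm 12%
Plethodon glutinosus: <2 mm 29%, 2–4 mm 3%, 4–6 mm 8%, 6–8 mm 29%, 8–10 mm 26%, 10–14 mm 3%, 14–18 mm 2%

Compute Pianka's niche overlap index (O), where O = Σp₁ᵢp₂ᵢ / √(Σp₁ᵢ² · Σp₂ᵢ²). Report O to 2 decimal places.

Convert percentages to proportions (divide by 100).
Σ p₁ᵢp₂ᵢ = 0.0899 + 0.0084 + 0.0016 + 0.0203 + 0.0052 + 0.0054 + 0.0024 = 0.1332
Σp_1ᵢ² = 0.31² + 0.28² + 0.02² + 0.07² + 0.02² + 0.18² + 0.12² = 0.0961 + 0.0784 + 0.0004 + 0.0049 + 0.0004 + 0.0324 + 0.0144 = 0.2270
Σp_2ᵢ² = 0.29² + 0.03² + 0.08² + 0.29² + 0.26² + 0.03² + 0.02² = 0.0841 + 0.0009 + 0.0064 + 0.0841 + 0.0676 + 0.0009 + 0.0004 = 0.2444
O = 0.1332 / √(0.2270 × 0.2444) = 0.1332 / 0.23554 = 0.5655

0.57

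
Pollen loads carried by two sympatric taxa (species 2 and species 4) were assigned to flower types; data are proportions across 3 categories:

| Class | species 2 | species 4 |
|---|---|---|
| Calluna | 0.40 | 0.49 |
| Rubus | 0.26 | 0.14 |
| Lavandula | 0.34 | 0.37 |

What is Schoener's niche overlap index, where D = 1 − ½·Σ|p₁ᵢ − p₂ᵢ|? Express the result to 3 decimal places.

Σ|p₁ᵢ − p₂ᵢ| = 0.09 + 0.12 + 0.03 = 0.24
D = 1 − ½ × 0.24 = 1 − 0.120 = 0.88000

0.880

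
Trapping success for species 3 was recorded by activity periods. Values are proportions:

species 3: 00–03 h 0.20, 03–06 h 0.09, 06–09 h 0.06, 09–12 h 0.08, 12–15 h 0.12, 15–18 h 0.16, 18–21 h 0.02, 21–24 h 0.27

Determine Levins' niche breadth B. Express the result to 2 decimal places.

5.83

Σpᵢ² = 0.20² + 0.09² + 0.06² + 0.08² + 0.12² + 0.16² + 0.02² + 0.27² = 0.0400 + 0.0081 + 0.0036 + 0.0064 + 0.0144 + 0.0256 + 0.0004 + 0.0729 = 0.1714
B = 1 / 0.1714 = 5.8343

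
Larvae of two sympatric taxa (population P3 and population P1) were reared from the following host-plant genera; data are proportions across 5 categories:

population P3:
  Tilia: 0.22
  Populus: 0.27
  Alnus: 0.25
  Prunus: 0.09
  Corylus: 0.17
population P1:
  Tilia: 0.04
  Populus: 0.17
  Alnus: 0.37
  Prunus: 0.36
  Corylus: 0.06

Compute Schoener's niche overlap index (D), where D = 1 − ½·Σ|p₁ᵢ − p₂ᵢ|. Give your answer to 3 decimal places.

Σ|p₁ᵢ − p₂ᵢ| = 0.18 + 0.10 + 0.12 + 0.27 + 0.11 = 0.78
D = 1 − ½ × 0.78 = 1 − 0.390 = 0.61000

0.610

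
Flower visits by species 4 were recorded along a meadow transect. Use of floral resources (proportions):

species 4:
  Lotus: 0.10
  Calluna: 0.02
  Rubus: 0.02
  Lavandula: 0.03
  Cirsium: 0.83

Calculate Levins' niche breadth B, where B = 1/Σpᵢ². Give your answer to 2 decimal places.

1.43

Σpᵢ² = 0.10² + 0.02² + 0.02² + 0.03² + 0.83² = 0.0100 + 0.0004 + 0.0004 + 0.0009 + 0.6889 = 0.7006
B = 1 / 0.7006 = 1.4273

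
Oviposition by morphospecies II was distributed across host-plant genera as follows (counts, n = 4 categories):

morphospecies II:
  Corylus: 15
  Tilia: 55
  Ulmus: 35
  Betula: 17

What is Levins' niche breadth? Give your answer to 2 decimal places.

3.12

Proportions for morphospecies II (n=122): 15/122=0.1230, 55/122=0.4508, 35/122=0.2869, 17/122=0.1393
Σpᵢ² = 0.1230² + 0.4508² + 0.2869² + 0.1393² = 0.015129 + 0.203221 + 0.082312 + 0.019404 = 0.320066
B = 1 / 0.320066 = 3.1244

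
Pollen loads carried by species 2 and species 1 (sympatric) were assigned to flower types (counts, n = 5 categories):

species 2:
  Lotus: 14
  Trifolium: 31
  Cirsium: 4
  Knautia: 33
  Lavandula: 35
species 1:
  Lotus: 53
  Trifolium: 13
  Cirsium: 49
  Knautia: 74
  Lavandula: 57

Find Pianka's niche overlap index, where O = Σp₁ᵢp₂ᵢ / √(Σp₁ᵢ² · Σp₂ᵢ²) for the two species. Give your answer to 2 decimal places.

0.82

Proportions for species 2 (n=117): 14/117=0.1197, 31/117=0.2650, 4/117=0.0342, 33/117=0.2821, 35/117=0.2991
Proportions for species 1 (n=246): 53/246=0.2154, 13/246=0.0528, 49/246=0.1992, 74/246=0.3008, 57/246=0.2317
Σ p₁ᵢp₂ᵢ = 0.025783 + 0.013992 + 0.006813 + 0.084856 + 0.069301 = 0.200745
Σp_1ᵢ² = 0.1197² + 0.2650² + 0.0342² + 0.2821² + 0.2991² = 0.014328 + 0.070225 + 0.001170 + 0.079580 + 0.089461 = 0.254764
Σp_2ᵢ² = 0.2154² + 0.0528² + 0.1992² + 0.3008² + 0.2317² = 0.046397 + 0.002788 + 0.039681 + 0.090481 + 0.053685 = 0.233032
O = 0.200745 / √(0.254764 × 0.233032) = 0.200745 / 0.2436558 = 0.8239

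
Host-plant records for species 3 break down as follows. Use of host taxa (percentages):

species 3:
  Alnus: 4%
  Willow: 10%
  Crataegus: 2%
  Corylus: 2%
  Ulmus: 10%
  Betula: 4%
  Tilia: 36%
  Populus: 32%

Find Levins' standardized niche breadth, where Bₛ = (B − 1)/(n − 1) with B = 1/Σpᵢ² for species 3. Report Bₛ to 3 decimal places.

0.415

Convert percentages to proportions (divide by 100).
Σpᵢ² = 0.04² + 0.10² + 0.02² + 0.02² + 0.10² + 0.04² + 0.36² + 0.32² = 0.0016 + 0.0100 + 0.0004 + 0.0004 + 0.0100 + 0.0016 + 0.1296 + 0.1024 = 0.2560
B = 1 / 0.2560 = 3.90625
Bₛ = (B − 1)/(n − 1) = (3.90625 − 1)/(8 − 1) = 2.90625/7 = 0.41518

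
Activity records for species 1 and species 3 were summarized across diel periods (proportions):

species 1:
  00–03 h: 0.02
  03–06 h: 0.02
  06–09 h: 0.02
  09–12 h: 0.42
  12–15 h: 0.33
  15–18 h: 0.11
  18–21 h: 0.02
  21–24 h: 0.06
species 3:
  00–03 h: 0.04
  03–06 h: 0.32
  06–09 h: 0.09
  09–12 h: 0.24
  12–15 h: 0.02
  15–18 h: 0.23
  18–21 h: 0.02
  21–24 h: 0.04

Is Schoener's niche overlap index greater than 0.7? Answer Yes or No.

Σ|p₁ᵢ − p₂ᵢ| = 0.02 + 0.30 + 0.07 + 0.18 + 0.31 + 0.12 + 0.00 + 0.02 = 1.02
D = 1 − ½ × 1.02 = 1 − 0.510 = 0.4900
D = 0.4900 < 0.7 → No.

No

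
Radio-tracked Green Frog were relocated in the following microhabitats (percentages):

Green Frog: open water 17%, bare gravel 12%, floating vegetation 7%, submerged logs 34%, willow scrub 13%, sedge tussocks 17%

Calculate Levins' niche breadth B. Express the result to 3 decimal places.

Convert percentages to proportions (divide by 100).
Σpᵢ² = 0.17² + 0.12² + 0.07² + 0.34² + 0.13² + 0.17² = 0.0289 + 0.0144 + 0.0049 + 0.1156 + 0.0169 + 0.0289 = 0.2096
B = 1 / 0.2096 = 4.77099

4.771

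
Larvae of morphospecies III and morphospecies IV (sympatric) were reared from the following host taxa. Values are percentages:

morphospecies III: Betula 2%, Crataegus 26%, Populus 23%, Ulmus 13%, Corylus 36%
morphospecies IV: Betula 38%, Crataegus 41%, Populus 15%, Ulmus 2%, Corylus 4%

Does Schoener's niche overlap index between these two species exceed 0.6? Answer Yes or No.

Convert percentages to proportions (divide by 100).
Σ|p₁ᵢ − p₂ᵢ| = 0.36 + 0.15 + 0.08 + 0.11 + 0.32 = 1.02
D = 1 − ½ × 1.02 = 1 − 0.510 = 0.4900
D = 0.4900 < 0.6 → No.

No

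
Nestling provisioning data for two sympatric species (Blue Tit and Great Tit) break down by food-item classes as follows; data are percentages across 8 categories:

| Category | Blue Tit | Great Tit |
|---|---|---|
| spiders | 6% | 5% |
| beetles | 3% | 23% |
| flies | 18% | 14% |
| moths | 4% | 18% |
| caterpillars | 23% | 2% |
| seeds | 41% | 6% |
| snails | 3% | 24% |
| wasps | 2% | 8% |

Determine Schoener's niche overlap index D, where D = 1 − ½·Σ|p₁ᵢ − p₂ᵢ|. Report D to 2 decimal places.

Convert percentages to proportions (divide by 100).
Σ|p₁ᵢ − p₂ᵢ| = 0.01 + 0.20 + 0.04 + 0.14 + 0.21 + 0.35 + 0.21 + 0.06 = 1.22
D = 1 − ½ × 1.22 = 1 − 0.610 = 0.3900

0.39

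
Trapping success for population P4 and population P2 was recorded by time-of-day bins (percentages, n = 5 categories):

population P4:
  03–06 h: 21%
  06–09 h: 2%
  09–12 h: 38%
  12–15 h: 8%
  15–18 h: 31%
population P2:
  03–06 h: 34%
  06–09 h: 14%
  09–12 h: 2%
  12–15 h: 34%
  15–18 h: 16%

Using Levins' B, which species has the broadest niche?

population P2

Convert percentages to proportions (divide by 100).
Σp_P4ᵢ² = 0.21² + 0.02² + 0.38² + 0.08² + 0.31² = 0.0441 + 0.0004 + 0.1444 + 0.0064 + 0.0961 = 0.2914
B_P4 = 1 / 0.2914 = 3.4317
Σp_P2ᵢ² = 0.34² + 0.14² + 0.02² + 0.34² + 0.16² = 0.1156 + 0.0196 + 0.0004 + 0.1156 + 0.0256 = 0.2768
B_P2 = 1 / 0.2768 = 3.6127
Highest B → broadest niche (most generalist): population P2 (B = 3.61).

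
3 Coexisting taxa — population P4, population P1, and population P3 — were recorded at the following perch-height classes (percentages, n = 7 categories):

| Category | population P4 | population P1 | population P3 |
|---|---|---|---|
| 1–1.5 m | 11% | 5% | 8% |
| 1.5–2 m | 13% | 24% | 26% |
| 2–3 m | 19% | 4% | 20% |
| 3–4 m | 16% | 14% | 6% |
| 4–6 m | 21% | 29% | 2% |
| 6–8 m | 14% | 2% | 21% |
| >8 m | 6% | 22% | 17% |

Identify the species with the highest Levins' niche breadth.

Convert percentages to proportions (divide by 100).
Σp_P4ᵢ² = 0.11² + 0.13² + 0.19² + 0.16² + 0.21² + 0.14² + 0.06² = 0.0121 + 0.0169 + 0.0361 + 0.0256 + 0.0441 + 0.0196 + 0.0036 = 0.1580
B_P4 = 1 / 0.1580 = 6.3291
Σp_P1ᵢ² = 0.05² + 0.24² + 0.04² + 0.14² + 0.29² + 0.02² + 0.22² = 0.0025 + 0.0576 + 0.0016 + 0.0196 + 0.0841 + 0.0004 + 0.0484 = 0.2142
B_P1 = 1 / 0.2142 = 4.6685
Σp_P3ᵢ² = 0.08² + 0.26² + 0.20² + 0.06² + 0.02² + 0.21² + 0.17² = 0.0064 + 0.0676 + 0.0400 + 0.0036 + 0.0004 + 0.0441 + 0.0289 = 0.1910
B_P3 = 1 / 0.1910 = 5.2356
Highest B → broadest niche (most generalist): population P4 (B = 6.33).

population P4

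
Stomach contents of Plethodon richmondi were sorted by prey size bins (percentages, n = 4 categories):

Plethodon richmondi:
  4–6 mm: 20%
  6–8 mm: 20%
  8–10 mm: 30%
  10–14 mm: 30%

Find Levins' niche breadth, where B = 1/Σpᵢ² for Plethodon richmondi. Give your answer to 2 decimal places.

3.85

Convert percentages to proportions (divide by 100).
Σpᵢ² = 0.20² + 0.20² + 0.30² + 0.30² = 0.0400 + 0.0400 + 0.0900 + 0.0900 = 0.2600
B = 1 / 0.2600 = 3.8462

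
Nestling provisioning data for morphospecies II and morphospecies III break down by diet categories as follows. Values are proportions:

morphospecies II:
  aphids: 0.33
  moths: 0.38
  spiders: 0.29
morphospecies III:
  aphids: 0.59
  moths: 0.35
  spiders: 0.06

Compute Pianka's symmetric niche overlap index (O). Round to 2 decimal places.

Σ p₁ᵢp₂ᵢ = 0.1947 + 0.1330 + 0.0174 = 0.3451
Σp_1ᵢ² = 0.33² + 0.38² + 0.29² = 0.1089 + 0.1444 + 0.0841 = 0.3374
Σp_2ᵢ² = 0.59² + 0.35² + 0.06² = 0.3481 + 0.1225 + 0.0036 = 0.4742
O = 0.3451 / √(0.3374 × 0.4742) = 0.3451 / 0.39999 = 0.8628

0.86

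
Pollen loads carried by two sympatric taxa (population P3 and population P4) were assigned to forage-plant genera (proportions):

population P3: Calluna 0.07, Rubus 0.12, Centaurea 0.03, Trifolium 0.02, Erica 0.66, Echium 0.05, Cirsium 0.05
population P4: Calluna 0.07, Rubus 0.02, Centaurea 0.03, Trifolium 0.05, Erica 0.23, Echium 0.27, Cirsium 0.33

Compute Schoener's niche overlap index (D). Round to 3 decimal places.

Σ|p₁ᵢ − p₂ᵢ| = 0.00 + 0.10 + 0.00 + 0.03 + 0.43 + 0.22 + 0.28 = 1.06
D = 1 − ½ × 1.06 = 1 − 0.530 = 0.47000

0.470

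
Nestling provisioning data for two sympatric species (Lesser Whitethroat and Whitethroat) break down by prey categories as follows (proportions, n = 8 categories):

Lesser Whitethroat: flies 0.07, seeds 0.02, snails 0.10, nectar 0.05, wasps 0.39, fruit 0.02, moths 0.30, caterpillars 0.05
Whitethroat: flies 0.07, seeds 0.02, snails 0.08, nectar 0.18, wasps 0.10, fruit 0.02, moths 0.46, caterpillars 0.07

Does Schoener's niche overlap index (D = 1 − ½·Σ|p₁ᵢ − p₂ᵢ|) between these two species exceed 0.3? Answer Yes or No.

Σ|p₁ᵢ − p₂ᵢ| = 0.00 + 0.00 + 0.02 + 0.13 + 0.29 + 0.00 + 0.16 + 0.02 = 0.62
D = 1 − ½ × 0.62 = 1 − 0.310 = 0.6900
D = 0.6900 > 0.3 → Yes.

Yes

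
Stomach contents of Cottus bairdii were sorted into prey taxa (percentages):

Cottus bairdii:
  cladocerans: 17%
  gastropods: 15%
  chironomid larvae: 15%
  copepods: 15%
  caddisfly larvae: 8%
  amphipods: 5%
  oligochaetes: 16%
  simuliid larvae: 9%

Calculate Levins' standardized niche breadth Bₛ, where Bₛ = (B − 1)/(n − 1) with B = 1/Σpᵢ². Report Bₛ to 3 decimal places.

Convert percentages to proportions (divide by 100).
Σpᵢ² = 0.17² + 0.15² + 0.15² + 0.15² + 0.08² + 0.05² + 0.16² + 0.09² = 0.0289 + 0.0225 + 0.0225 + 0.0225 + 0.0064 + 0.0025 + 0.0256 + 0.0081 = 0.1390
B = 1 / 0.1390 = 7.19424
Bₛ = (B − 1)/(n − 1) = (7.19424 − 1)/(8 − 1) = 6.19424/7 = 0.88489

0.885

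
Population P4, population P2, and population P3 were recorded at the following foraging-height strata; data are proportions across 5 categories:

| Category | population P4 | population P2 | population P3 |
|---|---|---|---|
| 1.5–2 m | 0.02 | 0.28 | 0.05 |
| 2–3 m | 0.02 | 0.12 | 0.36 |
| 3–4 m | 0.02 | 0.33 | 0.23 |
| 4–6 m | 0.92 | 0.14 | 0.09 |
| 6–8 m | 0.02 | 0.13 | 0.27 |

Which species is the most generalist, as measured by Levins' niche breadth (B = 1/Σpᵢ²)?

Σp_P4ᵢ² = 0.02² + 0.02² + 0.02² + 0.92² + 0.02² = 0.0004 + 0.0004 + 0.0004 + 0.8464 + 0.0004 = 0.8480
B_P4 = 1 / 0.8480 = 1.1792
Σp_P2ᵢ² = 0.28² + 0.12² + 0.33² + 0.14² + 0.13² = 0.0784 + 0.0144 + 0.1089 + 0.0196 + 0.0169 = 0.2382
B_P2 = 1 / 0.2382 = 4.1982
Σp_P3ᵢ² = 0.05² + 0.36² + 0.23² + 0.09² + 0.27² = 0.0025 + 0.1296 + 0.0529 + 0.0081 + 0.0729 = 0.2660
B_P3 = 1 / 0.2660 = 3.7594
Highest B → broadest niche (most generalist): population P2 (B = 4.20).

population P2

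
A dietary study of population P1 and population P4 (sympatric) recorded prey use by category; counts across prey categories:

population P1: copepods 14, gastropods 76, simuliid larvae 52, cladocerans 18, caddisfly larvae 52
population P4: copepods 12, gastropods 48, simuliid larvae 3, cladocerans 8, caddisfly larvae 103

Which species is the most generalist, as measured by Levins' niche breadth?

Proportions for population P1 (n=212): 14/212=0.0660, 76/212=0.3585, 52/212=0.2453, 18/212=0.0849, 52/212=0.2453
Proportions for population P4 (n=174): 12/174=0.0690, 48/174=0.2759, 3/174=0.0172, 8/174=0.0460, 103/174=0.5920
Σp_P1ᵢ² = 0.0660² + 0.3585² + 0.2453² + 0.0849² + 0.2453² = 0.004356 + 0.128522 + 0.060172 + 0.007208 + 0.060172 = 0.260430
B_P1 = 1 / 0.260430 = 3.8398
Σp_P4ᵢ² = 0.0690² + 0.2759² + 0.0172² + 0.0460² + 0.5920² = 0.004761 + 0.076121 + 0.000296 + 0.002116 + 0.350464 = 0.433758
B_P4 = 1 / 0.433758 = 2.3054
Highest B → broadest niche (most generalist): population P1 (B = 3.84).

population P1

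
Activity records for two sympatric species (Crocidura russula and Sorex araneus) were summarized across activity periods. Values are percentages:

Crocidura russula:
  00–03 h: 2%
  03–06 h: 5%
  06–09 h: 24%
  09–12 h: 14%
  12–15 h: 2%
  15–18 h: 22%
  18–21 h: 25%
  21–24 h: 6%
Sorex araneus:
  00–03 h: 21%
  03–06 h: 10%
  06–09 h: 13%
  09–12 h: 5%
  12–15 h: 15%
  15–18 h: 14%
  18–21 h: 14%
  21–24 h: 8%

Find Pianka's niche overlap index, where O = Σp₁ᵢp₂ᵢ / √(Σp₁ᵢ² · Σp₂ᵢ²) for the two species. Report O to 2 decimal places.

Convert percentages to proportions (divide by 100).
Σ p₁ᵢp₂ᵢ = 0.0042 + 0.0050 + 0.0312 + 0.0070 + 0.0030 + 0.0308 + 0.0350 + 0.0048 = 0.1210
Σp_1ᵢ² = 0.02² + 0.05² + 0.24² + 0.14² + 0.02² + 0.22² + 0.25² + 0.06² = 0.0004 + 0.0025 + 0.0576 + 0.0196 + 0.0004 + 0.0484 + 0.0625 + 0.0036 = 0.1950
Σp_2ᵢ² = 0.21² + 0.10² + 0.13² + 0.05² + 0.15² + 0.14² + 0.14² + 0.08² = 0.0441 + 0.0100 + 0.0169 + 0.0025 + 0.0225 + 0.0196 + 0.0196 + 0.0064 = 0.1416
O = 0.1210 / √(0.1950 × 0.1416) = 0.1210 / 0.16617 = 0.7282

0.73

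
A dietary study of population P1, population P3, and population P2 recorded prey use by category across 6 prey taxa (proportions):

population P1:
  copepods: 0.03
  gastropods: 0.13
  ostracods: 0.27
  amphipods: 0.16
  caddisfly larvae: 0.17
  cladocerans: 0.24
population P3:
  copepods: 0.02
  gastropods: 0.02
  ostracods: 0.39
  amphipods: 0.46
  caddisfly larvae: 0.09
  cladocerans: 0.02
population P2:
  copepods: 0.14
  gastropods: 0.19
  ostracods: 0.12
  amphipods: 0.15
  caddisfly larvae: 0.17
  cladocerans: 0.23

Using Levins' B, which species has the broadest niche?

Σp_P1ᵢ² = 0.03² + 0.13² + 0.27² + 0.16² + 0.17² + 0.24² = 0.0009 + 0.0169 + 0.0729 + 0.0256 + 0.0289 + 0.0576 = 0.2028
B_P1 = 1 / 0.2028 = 4.9310
Σp_P3ᵢ² = 0.02² + 0.02² + 0.39² + 0.46² + 0.09² + 0.02² = 0.0004 + 0.0004 + 0.1521 + 0.2116 + 0.0081 + 0.0004 = 0.3730
B_P3 = 1 / 0.3730 = 2.6810
Σp_P2ᵢ² = 0.14² + 0.19² + 0.12² + 0.15² + 0.17² + 0.23² = 0.0196 + 0.0361 + 0.0144 + 0.0225 + 0.0289 + 0.0529 = 0.1744
B_P2 = 1 / 0.1744 = 5.7339
Highest B → broadest niche (most generalist): population P2 (B = 5.73).

population P2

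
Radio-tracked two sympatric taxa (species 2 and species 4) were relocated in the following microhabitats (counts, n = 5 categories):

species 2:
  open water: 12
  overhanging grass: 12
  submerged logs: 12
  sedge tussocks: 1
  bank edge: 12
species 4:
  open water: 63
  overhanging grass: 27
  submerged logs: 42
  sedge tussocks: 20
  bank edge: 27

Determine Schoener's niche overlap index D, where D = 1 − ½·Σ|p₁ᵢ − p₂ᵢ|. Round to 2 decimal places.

0.80

Proportions for species 2 (n=49): 12/49=0.2449, 12/49=0.2449, 12/49=0.2449, 1/49=0.0204, 12/49=0.2449
Proportions for species 4 (n=179): 63/179=0.3520, 27/179=0.1508, 42/179=0.2346, 20/179=0.1117, 27/179=0.1508
Σ|p₁ᵢ − p₂ᵢ| = 0.1071 + 0.0941 + 0.0103 + 0.0913 + 0.0941 = 0.3969
D = 1 − ½ × 0.3969 = 1 − 0.19845 = 0.80155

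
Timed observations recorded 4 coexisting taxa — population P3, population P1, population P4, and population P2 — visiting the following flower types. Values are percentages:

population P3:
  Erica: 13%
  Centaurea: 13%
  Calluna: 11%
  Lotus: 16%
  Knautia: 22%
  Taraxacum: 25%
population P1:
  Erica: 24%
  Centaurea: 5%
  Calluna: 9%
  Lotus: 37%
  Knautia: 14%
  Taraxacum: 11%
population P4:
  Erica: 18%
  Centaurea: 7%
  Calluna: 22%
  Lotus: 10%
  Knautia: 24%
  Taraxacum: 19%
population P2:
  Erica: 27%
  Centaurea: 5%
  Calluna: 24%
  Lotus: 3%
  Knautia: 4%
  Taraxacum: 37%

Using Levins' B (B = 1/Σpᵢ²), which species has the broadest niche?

Convert percentages to proportions (divide by 100).
Σp_P3ᵢ² = 0.13² + 0.13² + 0.11² + 0.16² + 0.22² + 0.25² = 0.0169 + 0.0169 + 0.0121 + 0.0256 + 0.0484 + 0.0625 = 0.1824
B_P3 = 1 / 0.1824 = 5.4825
Σp_P1ᵢ² = 0.24² + 0.05² + 0.09² + 0.37² + 0.14² + 0.11² = 0.0576 + 0.0025 + 0.0081 + 0.1369 + 0.0196 + 0.0121 = 0.2368
B_P1 = 1 / 0.2368 = 4.2230
Σp_P4ᵢ² = 0.18² + 0.07² + 0.22² + 0.10² + 0.24² + 0.19² = 0.0324 + 0.0049 + 0.0484 + 0.0100 + 0.0576 + 0.0361 = 0.1894
B_P4 = 1 / 0.1894 = 5.2798
Σp_P2ᵢ² = 0.27² + 0.05² + 0.24² + 0.03² + 0.04² + 0.37² = 0.0729 + 0.0025 + 0.0576 + 0.0009 + 0.0016 + 0.1369 = 0.2724
B_P2 = 1 / 0.2724 = 3.6711
Highest B → broadest niche (most generalist): population P3 (B = 5.48).

population P3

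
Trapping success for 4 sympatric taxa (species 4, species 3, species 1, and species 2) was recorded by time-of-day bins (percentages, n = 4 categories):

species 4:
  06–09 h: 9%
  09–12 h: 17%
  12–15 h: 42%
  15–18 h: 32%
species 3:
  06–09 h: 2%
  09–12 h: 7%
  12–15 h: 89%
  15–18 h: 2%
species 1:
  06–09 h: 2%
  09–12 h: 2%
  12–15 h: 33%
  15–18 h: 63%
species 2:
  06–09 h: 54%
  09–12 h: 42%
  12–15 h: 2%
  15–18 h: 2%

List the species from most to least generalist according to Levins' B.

species 4 > species 2 > species 1 > species 3

Convert percentages to proportions (divide by 100).
Σp_4ᵢ² = 0.09² + 0.17² + 0.42² + 0.32² = 0.0081 + 0.0289 + 0.1764 + 0.1024 = 0.3158
B_4 = 1 / 0.3158 = 3.1666
Σp_3ᵢ² = 0.02² + 0.07² + 0.89² + 0.02² = 0.0004 + 0.0049 + 0.7921 + 0.0004 = 0.7978
B_3 = 1 / 0.7978 = 1.2534
Σp_1ᵢ² = 0.02² + 0.02² + 0.33² + 0.63² = 0.0004 + 0.0004 + 0.1089 + 0.3969 = 0.5066
B_1 = 1 / 0.5066 = 1.9739
Σp_2ᵢ² = 0.54² + 0.42² + 0.02² + 0.02² = 0.2916 + 0.1764 + 0.0004 + 0.0004 = 0.4688
B_2 = 1 / 0.4688 = 2.1331
Ranking by B (broadest → narrowest): species 4 (3.17) > species 2 (2.13) > species 1 (1.97) > species 3 (1.25)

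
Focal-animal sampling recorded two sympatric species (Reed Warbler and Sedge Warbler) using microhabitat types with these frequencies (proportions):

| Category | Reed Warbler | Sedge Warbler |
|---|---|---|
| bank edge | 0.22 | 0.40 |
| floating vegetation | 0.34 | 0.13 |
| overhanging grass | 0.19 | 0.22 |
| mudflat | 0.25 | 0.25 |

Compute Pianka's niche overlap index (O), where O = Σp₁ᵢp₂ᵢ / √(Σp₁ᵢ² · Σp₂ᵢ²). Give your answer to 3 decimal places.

Σ p₁ᵢp₂ᵢ = 0.0880 + 0.0442 + 0.0418 + 0.0625 = 0.2365
Σp_1ᵢ² = 0.22² + 0.34² + 0.19² + 0.25² = 0.0484 + 0.1156 + 0.0361 + 0.0625 = 0.2626
Σp_2ᵢ² = 0.40² + 0.13² + 0.22² + 0.25² = 0.1600 + 0.0169 + 0.0484 + 0.0625 = 0.2878
O = 0.2365 / √(0.2626 × 0.2878) = 0.2365 / 0.274911 = 0.86028

0.860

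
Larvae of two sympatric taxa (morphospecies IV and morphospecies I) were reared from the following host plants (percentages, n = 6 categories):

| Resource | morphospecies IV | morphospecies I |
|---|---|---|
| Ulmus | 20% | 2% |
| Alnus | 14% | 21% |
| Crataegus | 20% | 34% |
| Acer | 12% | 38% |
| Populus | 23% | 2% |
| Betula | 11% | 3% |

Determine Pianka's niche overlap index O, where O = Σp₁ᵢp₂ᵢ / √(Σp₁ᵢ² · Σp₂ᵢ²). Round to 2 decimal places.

0.66

Convert percentages to proportions (divide by 100).
Σ p₁ᵢp₂ᵢ = 0.0040 + 0.0294 + 0.0680 + 0.0456 + 0.0046 + 0.0033 = 0.1549
Σp_1ᵢ² = 0.20² + 0.14² + 0.20² + 0.12² + 0.23² + 0.11² = 0.0400 + 0.0196 + 0.0400 + 0.0144 + 0.0529 + 0.0121 = 0.1790
Σp_2ᵢ² = 0.02² + 0.21² + 0.34² + 0.38² + 0.02² + 0.03² = 0.0004 + 0.0441 + 0.1156 + 0.1444 + 0.0004 + 0.0009 = 0.3058
O = 0.1549 / √(0.1790 × 0.3058) = 0.1549 / 0.23396 = 0.6621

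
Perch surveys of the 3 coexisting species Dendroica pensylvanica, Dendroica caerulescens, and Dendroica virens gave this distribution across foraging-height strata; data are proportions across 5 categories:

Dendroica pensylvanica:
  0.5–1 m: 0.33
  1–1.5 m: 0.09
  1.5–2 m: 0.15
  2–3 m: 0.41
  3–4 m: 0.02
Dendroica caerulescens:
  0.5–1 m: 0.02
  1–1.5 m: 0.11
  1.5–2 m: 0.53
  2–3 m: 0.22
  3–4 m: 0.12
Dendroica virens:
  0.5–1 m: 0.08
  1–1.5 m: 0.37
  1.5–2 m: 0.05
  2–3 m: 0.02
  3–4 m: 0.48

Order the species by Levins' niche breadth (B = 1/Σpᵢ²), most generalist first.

Σp_pensᵢ² = 0.33² + 0.09² + 0.15² + 0.41² + 0.02² = 0.1089 + 0.0081 + 0.0225 + 0.1681 + 0.0004 = 0.3080
B_pens = 1 / 0.3080 = 3.2468
Σp_caerᵢ² = 0.02² + 0.11² + 0.53² + 0.22² + 0.12² = 0.0004 + 0.0121 + 0.2809 + 0.0484 + 0.0144 = 0.3562
B_caer = 1 / 0.3562 = 2.8074
Σp_vireᵢ² = 0.08² + 0.37² + 0.05² + 0.02² + 0.48² = 0.0064 + 0.1369 + 0.0025 + 0.0004 + 0.2304 = 0.3766
B_vire = 1 / 0.3766 = 2.6553
Ranking by B (broadest → narrowest): Dendroica pensylvanica (3.25) > Dendroica caerulescens (2.81) > Dendroica virens (2.66)

Dendroica pensylvanica > Dendroica caerulescens > Dendroica virens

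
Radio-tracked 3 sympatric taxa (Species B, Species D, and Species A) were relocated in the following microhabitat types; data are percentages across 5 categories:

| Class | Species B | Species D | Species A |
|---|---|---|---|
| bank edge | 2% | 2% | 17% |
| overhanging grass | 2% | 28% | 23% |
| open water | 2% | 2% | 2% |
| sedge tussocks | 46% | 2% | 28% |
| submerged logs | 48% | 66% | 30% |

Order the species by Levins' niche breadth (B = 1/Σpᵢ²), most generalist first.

Convert percentages to proportions (divide by 100).
Σp_Bᵢ² = 0.02² + 0.02² + 0.02² + 0.46² + 0.48² = 0.0004 + 0.0004 + 0.0004 + 0.2116 + 0.2304 = 0.4432
B_B = 1 / 0.4432 = 2.2563
Σp_Dᵢ² = 0.02² + 0.28² + 0.02² + 0.02² + 0.66² = 0.0004 + 0.0784 + 0.0004 + 0.0004 + 0.4356 = 0.5152
B_D = 1 / 0.5152 = 1.9410
Σp_Aᵢ² = 0.17² + 0.23² + 0.02² + 0.28² + 0.30² = 0.0289 + 0.0529 + 0.0004 + 0.0784 + 0.0900 = 0.2506
B_A = 1 / 0.2506 = 3.9904
Ranking by B (broadest → narrowest): Species A (3.99) > Species B (2.26) > Species D (1.94)

Species A > Species B > Species D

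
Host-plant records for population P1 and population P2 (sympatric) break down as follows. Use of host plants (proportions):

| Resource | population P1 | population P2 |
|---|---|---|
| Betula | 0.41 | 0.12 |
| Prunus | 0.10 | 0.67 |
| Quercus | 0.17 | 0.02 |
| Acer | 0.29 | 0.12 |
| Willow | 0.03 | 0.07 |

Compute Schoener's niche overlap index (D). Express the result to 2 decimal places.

Σ|p₁ᵢ − p₂ᵢ| = 0.29 + 0.57 + 0.15 + 0.17 + 0.04 = 1.22
D = 1 − ½ × 1.22 = 1 − 0.610 = 0.3900

0.39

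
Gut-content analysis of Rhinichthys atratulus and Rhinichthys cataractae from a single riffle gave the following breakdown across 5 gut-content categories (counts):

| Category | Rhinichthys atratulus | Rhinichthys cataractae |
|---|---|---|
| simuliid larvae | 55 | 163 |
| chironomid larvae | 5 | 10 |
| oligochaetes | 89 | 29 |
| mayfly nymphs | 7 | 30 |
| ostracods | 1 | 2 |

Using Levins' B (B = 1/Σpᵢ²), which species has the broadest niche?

Proportions for Rhinichthys atratulus (n=157): 55/157=0.3503, 5/157=0.0318, 89/157=0.5669, 7/157=0.0446, 1/157=0.0064
Proportions for Rhinichthys cataractae (n=234): 163/234=0.6966, 10/234=0.0427, 29/234=0.1239, 30/234=0.1282, 2/234=0.0085
Σp_atraᵢ² = 0.3503² + 0.0318² + 0.5669² + 0.0446² + 0.0064² = 0.122710 + 0.001011 + 0.321376 + 0.001989 + 0.000041 = 0.447127
B_atra = 1 / 0.447127 = 2.2365
Σp_cataᵢ² = 0.6966² + 0.0427² + 0.1239² + 0.1282² + 0.0085² = 0.485252 + 0.001823 + 0.015351 + 0.016435 + 0.000072 = 0.518933
B_cata = 1 / 0.518933 = 1.9270
Highest B → broadest niche (most generalist): Rhinichthys atratulus (B = 2.24).

Rhinichthys atratulus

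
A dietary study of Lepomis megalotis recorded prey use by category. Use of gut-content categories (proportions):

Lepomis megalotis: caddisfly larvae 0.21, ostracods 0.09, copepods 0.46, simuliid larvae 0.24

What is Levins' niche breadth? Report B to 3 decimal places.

3.111

Σpᵢ² = 0.21² + 0.09² + 0.46² + 0.24² = 0.0441 + 0.0081 + 0.2116 + 0.0576 = 0.3214
B = 1 / 0.3214 = 3.11139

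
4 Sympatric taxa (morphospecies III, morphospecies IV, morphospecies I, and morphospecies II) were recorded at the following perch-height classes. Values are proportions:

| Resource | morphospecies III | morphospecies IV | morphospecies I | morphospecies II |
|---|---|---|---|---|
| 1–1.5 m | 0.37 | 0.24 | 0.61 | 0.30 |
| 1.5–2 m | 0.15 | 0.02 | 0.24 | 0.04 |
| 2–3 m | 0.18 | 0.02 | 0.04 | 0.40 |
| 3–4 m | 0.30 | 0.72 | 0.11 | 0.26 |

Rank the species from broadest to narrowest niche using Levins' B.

morphospecies III > morphospecies II > morphospecies I > morphospecies IV

Σp_IIIᵢ² = 0.37² + 0.15² + 0.18² + 0.30² = 0.1369 + 0.0225 + 0.0324 + 0.0900 = 0.2818
B_III = 1 / 0.2818 = 3.5486
Σp_IVᵢ² = 0.24² + 0.02² + 0.02² + 0.72² = 0.0576 + 0.0004 + 0.0004 + 0.5184 = 0.5768
B_IV = 1 / 0.5768 = 1.7337
Σp_Iᵢ² = 0.61² + 0.24² + 0.04² + 0.11² = 0.3721 + 0.0576 + 0.0016 + 0.0121 = 0.4434
B_I = 1 / 0.4434 = 2.2553
Σp_IIᵢ² = 0.30² + 0.04² + 0.40² + 0.26² = 0.0900 + 0.0016 + 0.1600 + 0.0676 = 0.3192
B_II = 1 / 0.3192 = 3.1328
Ranking by B (broadest → narrowest): morphospecies III (3.55) > morphospecies II (3.13) > morphospecies I (2.26) > morphospecies IV (1.73)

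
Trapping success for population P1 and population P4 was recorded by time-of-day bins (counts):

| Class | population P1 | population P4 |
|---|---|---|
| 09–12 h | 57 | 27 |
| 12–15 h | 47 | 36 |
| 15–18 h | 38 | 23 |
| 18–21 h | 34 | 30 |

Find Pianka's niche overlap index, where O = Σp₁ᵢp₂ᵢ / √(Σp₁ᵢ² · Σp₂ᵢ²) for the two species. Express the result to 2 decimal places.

Proportions for population P1 (n=176): 57/176=0.3239, 47/176=0.2670, 38/176=0.2159, 34/176=0.1932
Proportions for population P4 (n=116): 27/116=0.2328, 36/116=0.3103, 23/116=0.1983, 30/116=0.2586
Σ p₁ᵢp₂ᵢ = 0.075404 + 0.082850 + 0.042813 + 0.049962 = 0.251029
Σp_1ᵢ² = 0.3239² + 0.2670² + 0.2159² + 0.1932² = 0.104911 + 0.071289 + 0.046613 + 0.037326 = 0.260139
Σp_2ᵢ² = 0.2328² + 0.3103² + 0.1983² + 0.2586² = 0.054196 + 0.096286 + 0.039323 + 0.066874 = 0.256679
O = 0.251029 / √(0.260139 × 0.256679) = 0.251029 / 0.2584032 = 0.9715

0.97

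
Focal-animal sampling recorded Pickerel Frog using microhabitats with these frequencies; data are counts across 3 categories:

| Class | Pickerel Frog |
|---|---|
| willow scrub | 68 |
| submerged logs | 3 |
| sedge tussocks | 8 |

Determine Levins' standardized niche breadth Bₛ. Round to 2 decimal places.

0.16

Proportions for Pickerel Frog (n=79): 68/79=0.8608, 3/79=0.0380, 8/79=0.1013
Σpᵢ² = 0.8608² + 0.0380² + 0.1013² = 0.740977 + 0.001444 + 0.010262 = 0.752683
B = 1 / 0.752683 = 1.3286
Bₛ = (B − 1)/(n − 1) = (1.3286 − 1)/(3 − 1) = 0.3286/2 = 0.1643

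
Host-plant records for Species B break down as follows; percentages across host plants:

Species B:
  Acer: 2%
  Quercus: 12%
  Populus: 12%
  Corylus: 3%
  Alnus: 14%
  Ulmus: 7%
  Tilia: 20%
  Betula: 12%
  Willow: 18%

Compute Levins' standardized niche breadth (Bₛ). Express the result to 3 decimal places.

Convert percentages to proportions (divide by 100).
Σpᵢ² = 0.02² + 0.12² + 0.12² + 0.03² + 0.14² + 0.07² + 0.20² + 0.12² + 0.18² = 0.0004 + 0.0144 + 0.0144 + 0.0009 + 0.0196 + 0.0049 + 0.0400 + 0.0144 + 0.0324 = 0.1414
B = 1 / 0.1414 = 7.07214
Bₛ = (B − 1)/(n − 1) = (7.07214 − 1)/(9 − 1) = 6.07214/8 = 0.75902

0.759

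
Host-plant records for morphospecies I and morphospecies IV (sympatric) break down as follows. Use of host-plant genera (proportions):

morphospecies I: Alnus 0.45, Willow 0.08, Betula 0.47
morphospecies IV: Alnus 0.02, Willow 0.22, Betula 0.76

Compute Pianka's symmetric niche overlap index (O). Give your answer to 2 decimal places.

Σ p₁ᵢp₂ᵢ = 0.0090 + 0.0176 + 0.3572 = 0.3838
Σp_1ᵢ² = 0.45² + 0.08² + 0.47² = 0.2025 + 0.0064 + 0.2209 = 0.4298
Σp_2ᵢ² = 0.02² + 0.22² + 0.76² = 0.0004 + 0.0484 + 0.5776 = 0.6264
O = 0.3838 / √(0.4298 × 0.6264) = 0.3838 / 0.51887 = 0.7397

0.74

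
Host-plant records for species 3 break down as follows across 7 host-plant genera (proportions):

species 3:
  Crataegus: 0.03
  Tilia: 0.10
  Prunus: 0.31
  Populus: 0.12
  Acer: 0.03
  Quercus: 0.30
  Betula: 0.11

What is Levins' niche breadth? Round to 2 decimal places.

4.46

Σpᵢ² = 0.03² + 0.10² + 0.31² + 0.12² + 0.03² + 0.30² + 0.11² = 0.0009 + 0.0100 + 0.0961 + 0.0144 + 0.0009 + 0.0900 + 0.0121 = 0.2244
B = 1 / 0.2244 = 4.4563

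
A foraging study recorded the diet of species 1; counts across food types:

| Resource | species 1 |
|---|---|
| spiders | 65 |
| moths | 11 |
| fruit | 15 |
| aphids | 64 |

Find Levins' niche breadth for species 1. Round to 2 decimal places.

Proportions for species 1 (n=155): 65/155=0.4194, 11/155=0.0710, 15/155=0.0968, 64/155=0.4129
Σpᵢ² = 0.4194² + 0.0710² + 0.0968² + 0.4129² = 0.175896 + 0.005041 + 0.009370 + 0.170486 = 0.360793
B = 1 / 0.360793 = 2.7717

2.77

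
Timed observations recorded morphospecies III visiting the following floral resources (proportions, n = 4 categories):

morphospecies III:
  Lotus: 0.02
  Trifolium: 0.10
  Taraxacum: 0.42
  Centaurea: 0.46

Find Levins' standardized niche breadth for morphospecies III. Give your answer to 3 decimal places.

Σpᵢ² = 0.02² + 0.10² + 0.42² + 0.46² = 0.0004 + 0.0100 + 0.1764 + 0.2116 = 0.3984
B = 1 / 0.3984 = 2.51004
Bₛ = (B − 1)/(n − 1) = (2.51004 − 1)/(4 − 1) = 1.51004/3 = 0.50335

0.503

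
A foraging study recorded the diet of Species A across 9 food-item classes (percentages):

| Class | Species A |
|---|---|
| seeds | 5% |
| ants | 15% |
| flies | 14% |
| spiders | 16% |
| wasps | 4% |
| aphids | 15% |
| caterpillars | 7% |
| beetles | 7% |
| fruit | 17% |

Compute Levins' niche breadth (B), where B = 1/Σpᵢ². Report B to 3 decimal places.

7.519

Convert percentages to proportions (divide by 100).
Σpᵢ² = 0.05² + 0.15² + 0.14² + 0.16² + 0.04² + 0.15² + 0.07² + 0.07² + 0.17² = 0.0025 + 0.0225 + 0.0196 + 0.0256 + 0.0016 + 0.0225 + 0.0049 + 0.0049 + 0.0289 = 0.1330
B = 1 / 0.1330 = 7.51880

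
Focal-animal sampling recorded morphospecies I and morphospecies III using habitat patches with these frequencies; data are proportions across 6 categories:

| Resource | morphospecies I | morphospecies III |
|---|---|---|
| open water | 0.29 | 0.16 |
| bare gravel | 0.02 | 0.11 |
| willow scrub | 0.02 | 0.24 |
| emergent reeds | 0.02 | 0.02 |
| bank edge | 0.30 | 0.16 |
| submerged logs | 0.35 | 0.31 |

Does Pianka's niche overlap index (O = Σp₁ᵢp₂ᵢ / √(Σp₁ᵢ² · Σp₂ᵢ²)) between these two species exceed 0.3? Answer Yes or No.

Σ p₁ᵢp₂ᵢ = 0.0464 + 0.0022 + 0.0048 + 0.0004 + 0.0480 + 0.1085 = 0.2103
Σp_1ᵢ² = 0.29² + 0.02² + 0.02² + 0.02² + 0.30² + 0.35² = 0.0841 + 0.0004 + 0.0004 + 0.0004 + 0.0900 + 0.1225 = 0.2978
Σp_2ᵢ² = 0.16² + 0.11² + 0.24² + 0.02² + 0.16² + 0.31² = 0.0256 + 0.0121 + 0.0576 + 0.0004 + 0.0256 + 0.0961 = 0.2174
O = 0.2103 / √(0.2978 × 0.2174) = 0.2103 / 0.25444 = 0.8265
O = 0.8265 > 0.3 → Yes.

Yes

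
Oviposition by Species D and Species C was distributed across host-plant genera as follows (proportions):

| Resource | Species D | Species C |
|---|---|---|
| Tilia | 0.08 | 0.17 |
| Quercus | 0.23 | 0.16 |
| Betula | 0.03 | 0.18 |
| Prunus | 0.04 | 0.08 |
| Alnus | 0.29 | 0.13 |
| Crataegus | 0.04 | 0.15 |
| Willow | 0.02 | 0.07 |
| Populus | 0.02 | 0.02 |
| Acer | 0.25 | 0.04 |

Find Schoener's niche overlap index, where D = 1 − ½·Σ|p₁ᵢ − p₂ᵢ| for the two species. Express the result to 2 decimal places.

0.56

Σ|p₁ᵢ − p₂ᵢ| = 0.09 + 0.07 + 0.15 + 0.04 + 0.16 + 0.11 + 0.05 + 0.00 + 0.21 = 0.88
D = 1 − ½ × 0.88 = 1 − 0.440 = 0.5600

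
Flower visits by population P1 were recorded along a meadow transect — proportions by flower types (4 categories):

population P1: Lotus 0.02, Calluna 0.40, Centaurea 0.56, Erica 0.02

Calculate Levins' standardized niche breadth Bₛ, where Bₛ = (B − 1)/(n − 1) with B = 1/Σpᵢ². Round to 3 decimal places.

0.369

Σpᵢ² = 0.02² + 0.40² + 0.56² + 0.02² = 0.0004 + 0.1600 + 0.3136 + 0.0004 = 0.4744
B = 1 / 0.4744 = 2.10793
Bₛ = (B − 1)/(n − 1) = (2.10793 − 1)/(4 − 1) = 1.10793/3 = 0.36931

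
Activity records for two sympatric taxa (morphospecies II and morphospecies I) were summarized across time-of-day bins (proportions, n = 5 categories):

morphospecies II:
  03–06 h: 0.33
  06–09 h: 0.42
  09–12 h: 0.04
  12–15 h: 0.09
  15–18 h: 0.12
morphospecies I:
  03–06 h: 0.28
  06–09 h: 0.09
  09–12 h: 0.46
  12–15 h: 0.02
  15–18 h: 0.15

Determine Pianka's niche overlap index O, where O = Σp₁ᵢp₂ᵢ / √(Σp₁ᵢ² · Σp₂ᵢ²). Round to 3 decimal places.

Σ p₁ᵢp₂ᵢ = 0.0924 + 0.0378 + 0.0184 + 0.0018 + 0.0180 = 0.1684
Σp_1ᵢ² = 0.33² + 0.42² + 0.04² + 0.09² + 0.12² = 0.1089 + 0.1764 + 0.0016 + 0.0081 + 0.0144 = 0.3094
Σp_2ᵢ² = 0.28² + 0.09² + 0.46² + 0.02² + 0.15² = 0.0784 + 0.0081 + 0.2116 + 0.0004 + 0.0225 = 0.3210
O = 0.1684 / √(0.3094 × 0.3210) = 0.1684 / 0.315147 = 0.53435

0.534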